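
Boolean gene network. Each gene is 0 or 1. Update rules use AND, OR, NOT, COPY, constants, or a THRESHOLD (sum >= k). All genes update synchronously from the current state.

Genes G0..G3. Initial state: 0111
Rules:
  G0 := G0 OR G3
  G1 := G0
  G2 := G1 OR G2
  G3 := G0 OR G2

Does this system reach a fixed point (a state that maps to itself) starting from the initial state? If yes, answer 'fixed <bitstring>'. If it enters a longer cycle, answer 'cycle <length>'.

Step 0: 0111
Step 1: G0=G0|G3=0|1=1 G1=G0=0 G2=G1|G2=1|1=1 G3=G0|G2=0|1=1 -> 1011
Step 2: G0=G0|G3=1|1=1 G1=G0=1 G2=G1|G2=0|1=1 G3=G0|G2=1|1=1 -> 1111
Step 3: G0=G0|G3=1|1=1 G1=G0=1 G2=G1|G2=1|1=1 G3=G0|G2=1|1=1 -> 1111
Fixed point reached at step 2: 1111

Answer: fixed 1111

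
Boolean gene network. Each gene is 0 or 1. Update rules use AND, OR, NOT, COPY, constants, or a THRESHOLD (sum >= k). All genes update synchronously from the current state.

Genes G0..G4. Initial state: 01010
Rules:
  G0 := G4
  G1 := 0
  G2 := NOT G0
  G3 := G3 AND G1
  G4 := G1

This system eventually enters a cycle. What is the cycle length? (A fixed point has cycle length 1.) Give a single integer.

Answer: 1

Derivation:
Step 0: 01010
Step 1: G0=G4=0 G1=0(const) G2=NOT G0=NOT 0=1 G3=G3&G1=1&1=1 G4=G1=1 -> 00111
Step 2: G0=G4=1 G1=0(const) G2=NOT G0=NOT 0=1 G3=G3&G1=1&0=0 G4=G1=0 -> 10100
Step 3: G0=G4=0 G1=0(const) G2=NOT G0=NOT 1=0 G3=G3&G1=0&0=0 G4=G1=0 -> 00000
Step 4: G0=G4=0 G1=0(const) G2=NOT G0=NOT 0=1 G3=G3&G1=0&0=0 G4=G1=0 -> 00100
Step 5: G0=G4=0 G1=0(const) G2=NOT G0=NOT 0=1 G3=G3&G1=0&0=0 G4=G1=0 -> 00100
State from step 5 equals state from step 4 -> cycle length 1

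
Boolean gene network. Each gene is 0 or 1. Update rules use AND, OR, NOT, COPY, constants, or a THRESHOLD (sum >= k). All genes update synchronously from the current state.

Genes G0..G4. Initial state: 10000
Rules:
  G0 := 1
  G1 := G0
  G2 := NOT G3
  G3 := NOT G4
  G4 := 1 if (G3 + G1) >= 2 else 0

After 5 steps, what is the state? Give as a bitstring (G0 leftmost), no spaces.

Step 1: G0=1(const) G1=G0=1 G2=NOT G3=NOT 0=1 G3=NOT G4=NOT 0=1 G4=(0+0>=2)=0 -> 11110
Step 2: G0=1(const) G1=G0=1 G2=NOT G3=NOT 1=0 G3=NOT G4=NOT 0=1 G4=(1+1>=2)=1 -> 11011
Step 3: G0=1(const) G1=G0=1 G2=NOT G3=NOT 1=0 G3=NOT G4=NOT 1=0 G4=(1+1>=2)=1 -> 11001
Step 4: G0=1(const) G1=G0=1 G2=NOT G3=NOT 0=1 G3=NOT G4=NOT 1=0 G4=(0+1>=2)=0 -> 11100
Step 5: G0=1(const) G1=G0=1 G2=NOT G3=NOT 0=1 G3=NOT G4=NOT 0=1 G4=(0+1>=2)=0 -> 11110

11110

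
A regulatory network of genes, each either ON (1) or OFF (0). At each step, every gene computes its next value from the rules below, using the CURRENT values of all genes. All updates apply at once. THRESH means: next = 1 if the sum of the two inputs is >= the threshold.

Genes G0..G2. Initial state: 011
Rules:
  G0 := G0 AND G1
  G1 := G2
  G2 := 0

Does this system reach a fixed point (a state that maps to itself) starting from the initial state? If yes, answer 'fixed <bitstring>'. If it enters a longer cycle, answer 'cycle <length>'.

Step 0: 011
Step 1: G0=G0&G1=0&1=0 G1=G2=1 G2=0(const) -> 010
Step 2: G0=G0&G1=0&1=0 G1=G2=0 G2=0(const) -> 000
Step 3: G0=G0&G1=0&0=0 G1=G2=0 G2=0(const) -> 000
Fixed point reached at step 2: 000

Answer: fixed 000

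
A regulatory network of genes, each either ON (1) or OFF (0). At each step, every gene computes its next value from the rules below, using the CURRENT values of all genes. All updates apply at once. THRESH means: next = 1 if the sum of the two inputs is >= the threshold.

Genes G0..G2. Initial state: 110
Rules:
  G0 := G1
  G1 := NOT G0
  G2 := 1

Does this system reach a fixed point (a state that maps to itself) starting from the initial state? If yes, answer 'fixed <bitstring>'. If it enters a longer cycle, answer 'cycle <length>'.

Answer: cycle 4

Derivation:
Step 0: 110
Step 1: G0=G1=1 G1=NOT G0=NOT 1=0 G2=1(const) -> 101
Step 2: G0=G1=0 G1=NOT G0=NOT 1=0 G2=1(const) -> 001
Step 3: G0=G1=0 G1=NOT G0=NOT 0=1 G2=1(const) -> 011
Step 4: G0=G1=1 G1=NOT G0=NOT 0=1 G2=1(const) -> 111
Step 5: G0=G1=1 G1=NOT G0=NOT 1=0 G2=1(const) -> 101
Cycle of length 4 starting at step 1 -> no fixed point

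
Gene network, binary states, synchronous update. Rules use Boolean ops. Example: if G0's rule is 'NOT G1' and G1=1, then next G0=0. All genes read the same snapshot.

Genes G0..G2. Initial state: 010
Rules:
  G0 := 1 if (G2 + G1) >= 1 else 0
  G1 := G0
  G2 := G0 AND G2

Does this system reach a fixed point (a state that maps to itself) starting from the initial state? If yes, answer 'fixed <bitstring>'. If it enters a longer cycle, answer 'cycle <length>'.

Step 0: 010
Step 1: G0=(0+1>=1)=1 G1=G0=0 G2=G0&G2=0&0=0 -> 100
Step 2: G0=(0+0>=1)=0 G1=G0=1 G2=G0&G2=1&0=0 -> 010
Cycle of length 2 starting at step 0 -> no fixed point

Answer: cycle 2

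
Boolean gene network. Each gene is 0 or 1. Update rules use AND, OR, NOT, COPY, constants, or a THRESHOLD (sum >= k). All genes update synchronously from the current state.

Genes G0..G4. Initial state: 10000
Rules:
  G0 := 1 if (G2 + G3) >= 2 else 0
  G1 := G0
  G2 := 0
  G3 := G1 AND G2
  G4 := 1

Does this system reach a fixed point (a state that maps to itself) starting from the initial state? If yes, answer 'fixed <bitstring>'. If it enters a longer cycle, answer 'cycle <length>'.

Answer: fixed 00001

Derivation:
Step 0: 10000
Step 1: G0=(0+0>=2)=0 G1=G0=1 G2=0(const) G3=G1&G2=0&0=0 G4=1(const) -> 01001
Step 2: G0=(0+0>=2)=0 G1=G0=0 G2=0(const) G3=G1&G2=1&0=0 G4=1(const) -> 00001
Step 3: G0=(0+0>=2)=0 G1=G0=0 G2=0(const) G3=G1&G2=0&0=0 G4=1(const) -> 00001
Fixed point reached at step 2: 00001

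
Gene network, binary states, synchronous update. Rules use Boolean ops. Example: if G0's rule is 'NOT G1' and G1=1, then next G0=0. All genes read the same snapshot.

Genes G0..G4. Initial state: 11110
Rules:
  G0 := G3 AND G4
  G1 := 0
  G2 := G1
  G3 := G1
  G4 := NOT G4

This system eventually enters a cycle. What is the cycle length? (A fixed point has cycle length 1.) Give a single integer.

Answer: 2

Derivation:
Step 0: 11110
Step 1: G0=G3&G4=1&0=0 G1=0(const) G2=G1=1 G3=G1=1 G4=NOT G4=NOT 0=1 -> 00111
Step 2: G0=G3&G4=1&1=1 G1=0(const) G2=G1=0 G3=G1=0 G4=NOT G4=NOT 1=0 -> 10000
Step 3: G0=G3&G4=0&0=0 G1=0(const) G2=G1=0 G3=G1=0 G4=NOT G4=NOT 0=1 -> 00001
Step 4: G0=G3&G4=0&1=0 G1=0(const) G2=G1=0 G3=G1=0 G4=NOT G4=NOT 1=0 -> 00000
Step 5: G0=G3&G4=0&0=0 G1=0(const) G2=G1=0 G3=G1=0 G4=NOT G4=NOT 0=1 -> 00001
State from step 5 equals state from step 3 -> cycle length 2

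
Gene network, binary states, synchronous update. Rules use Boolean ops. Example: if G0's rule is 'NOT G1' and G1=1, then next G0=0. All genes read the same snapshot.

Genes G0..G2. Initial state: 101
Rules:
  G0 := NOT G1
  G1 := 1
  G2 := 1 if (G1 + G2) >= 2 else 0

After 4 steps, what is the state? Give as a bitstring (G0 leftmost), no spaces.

Step 1: G0=NOT G1=NOT 0=1 G1=1(const) G2=(0+1>=2)=0 -> 110
Step 2: G0=NOT G1=NOT 1=0 G1=1(const) G2=(1+0>=2)=0 -> 010
Step 3: G0=NOT G1=NOT 1=0 G1=1(const) G2=(1+0>=2)=0 -> 010
Step 4: G0=NOT G1=NOT 1=0 G1=1(const) G2=(1+0>=2)=0 -> 010

010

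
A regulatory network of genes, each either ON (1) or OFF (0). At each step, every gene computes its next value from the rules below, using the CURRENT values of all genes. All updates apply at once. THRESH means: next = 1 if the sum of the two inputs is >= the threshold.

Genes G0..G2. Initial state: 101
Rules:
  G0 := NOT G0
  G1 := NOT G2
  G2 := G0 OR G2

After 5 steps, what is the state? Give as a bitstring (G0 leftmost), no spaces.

Step 1: G0=NOT G0=NOT 1=0 G1=NOT G2=NOT 1=0 G2=G0|G2=1|1=1 -> 001
Step 2: G0=NOT G0=NOT 0=1 G1=NOT G2=NOT 1=0 G2=G0|G2=0|1=1 -> 101
Step 3: G0=NOT G0=NOT 1=0 G1=NOT G2=NOT 1=0 G2=G0|G2=1|1=1 -> 001
Step 4: G0=NOT G0=NOT 0=1 G1=NOT G2=NOT 1=0 G2=G0|G2=0|1=1 -> 101
Step 5: G0=NOT G0=NOT 1=0 G1=NOT G2=NOT 1=0 G2=G0|G2=1|1=1 -> 001

001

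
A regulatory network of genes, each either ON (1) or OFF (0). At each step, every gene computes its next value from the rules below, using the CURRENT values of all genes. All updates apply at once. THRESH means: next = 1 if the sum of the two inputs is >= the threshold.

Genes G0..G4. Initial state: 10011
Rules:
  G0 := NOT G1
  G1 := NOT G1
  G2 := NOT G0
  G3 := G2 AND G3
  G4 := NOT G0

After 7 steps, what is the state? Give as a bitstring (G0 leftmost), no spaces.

Step 1: G0=NOT G1=NOT 0=1 G1=NOT G1=NOT 0=1 G2=NOT G0=NOT 1=0 G3=G2&G3=0&1=0 G4=NOT G0=NOT 1=0 -> 11000
Step 2: G0=NOT G1=NOT 1=0 G1=NOT G1=NOT 1=0 G2=NOT G0=NOT 1=0 G3=G2&G3=0&0=0 G4=NOT G0=NOT 1=0 -> 00000
Step 3: G0=NOT G1=NOT 0=1 G1=NOT G1=NOT 0=1 G2=NOT G0=NOT 0=1 G3=G2&G3=0&0=0 G4=NOT G0=NOT 0=1 -> 11101
Step 4: G0=NOT G1=NOT 1=0 G1=NOT G1=NOT 1=0 G2=NOT G0=NOT 1=0 G3=G2&G3=1&0=0 G4=NOT G0=NOT 1=0 -> 00000
Step 5: G0=NOT G1=NOT 0=1 G1=NOT G1=NOT 0=1 G2=NOT G0=NOT 0=1 G3=G2&G3=0&0=0 G4=NOT G0=NOT 0=1 -> 11101
Step 6: G0=NOT G1=NOT 1=0 G1=NOT G1=NOT 1=0 G2=NOT G0=NOT 1=0 G3=G2&G3=1&0=0 G4=NOT G0=NOT 1=0 -> 00000
Step 7: G0=NOT G1=NOT 0=1 G1=NOT G1=NOT 0=1 G2=NOT G0=NOT 0=1 G3=G2&G3=0&0=0 G4=NOT G0=NOT 0=1 -> 11101

11101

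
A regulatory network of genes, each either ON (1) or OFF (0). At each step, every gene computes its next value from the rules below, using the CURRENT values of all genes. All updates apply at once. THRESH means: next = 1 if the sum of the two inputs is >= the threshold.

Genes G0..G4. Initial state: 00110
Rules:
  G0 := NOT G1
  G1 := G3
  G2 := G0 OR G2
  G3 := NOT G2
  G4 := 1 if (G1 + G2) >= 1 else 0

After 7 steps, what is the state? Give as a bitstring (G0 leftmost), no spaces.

Step 1: G0=NOT G1=NOT 0=1 G1=G3=1 G2=G0|G2=0|1=1 G3=NOT G2=NOT 1=0 G4=(0+1>=1)=1 -> 11101
Step 2: G0=NOT G1=NOT 1=0 G1=G3=0 G2=G0|G2=1|1=1 G3=NOT G2=NOT 1=0 G4=(1+1>=1)=1 -> 00101
Step 3: G0=NOT G1=NOT 0=1 G1=G3=0 G2=G0|G2=0|1=1 G3=NOT G2=NOT 1=0 G4=(0+1>=1)=1 -> 10101
Step 4: G0=NOT G1=NOT 0=1 G1=G3=0 G2=G0|G2=1|1=1 G3=NOT G2=NOT 1=0 G4=(0+1>=1)=1 -> 10101
Step 5: G0=NOT G1=NOT 0=1 G1=G3=0 G2=G0|G2=1|1=1 G3=NOT G2=NOT 1=0 G4=(0+1>=1)=1 -> 10101
Step 6: G0=NOT G1=NOT 0=1 G1=G3=0 G2=G0|G2=1|1=1 G3=NOT G2=NOT 1=0 G4=(0+1>=1)=1 -> 10101
Step 7: G0=NOT G1=NOT 0=1 G1=G3=0 G2=G0|G2=1|1=1 G3=NOT G2=NOT 1=0 G4=(0+1>=1)=1 -> 10101

10101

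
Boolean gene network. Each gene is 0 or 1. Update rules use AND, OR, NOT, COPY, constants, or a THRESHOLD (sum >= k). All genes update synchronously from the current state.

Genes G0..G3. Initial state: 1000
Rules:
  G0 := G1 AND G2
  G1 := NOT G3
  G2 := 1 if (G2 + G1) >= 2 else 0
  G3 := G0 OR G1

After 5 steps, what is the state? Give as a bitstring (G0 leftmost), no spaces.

Step 1: G0=G1&G2=0&0=0 G1=NOT G3=NOT 0=1 G2=(0+0>=2)=0 G3=G0|G1=1|0=1 -> 0101
Step 2: G0=G1&G2=1&0=0 G1=NOT G3=NOT 1=0 G2=(0+1>=2)=0 G3=G0|G1=0|1=1 -> 0001
Step 3: G0=G1&G2=0&0=0 G1=NOT G3=NOT 1=0 G2=(0+0>=2)=0 G3=G0|G1=0|0=0 -> 0000
Step 4: G0=G1&G2=0&0=0 G1=NOT G3=NOT 0=1 G2=(0+0>=2)=0 G3=G0|G1=0|0=0 -> 0100
Step 5: G0=G1&G2=1&0=0 G1=NOT G3=NOT 0=1 G2=(0+1>=2)=0 G3=G0|G1=0|1=1 -> 0101

0101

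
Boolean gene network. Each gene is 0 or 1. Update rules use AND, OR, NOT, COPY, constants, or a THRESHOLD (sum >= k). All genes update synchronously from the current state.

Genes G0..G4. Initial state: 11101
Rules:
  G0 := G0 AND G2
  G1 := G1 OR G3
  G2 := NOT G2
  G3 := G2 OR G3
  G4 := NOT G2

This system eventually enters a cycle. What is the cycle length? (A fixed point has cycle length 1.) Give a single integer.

Step 0: 11101
Step 1: G0=G0&G2=1&1=1 G1=G1|G3=1|0=1 G2=NOT G2=NOT 1=0 G3=G2|G3=1|0=1 G4=NOT G2=NOT 1=0 -> 11010
Step 2: G0=G0&G2=1&0=0 G1=G1|G3=1|1=1 G2=NOT G2=NOT 0=1 G3=G2|G3=0|1=1 G4=NOT G2=NOT 0=1 -> 01111
Step 3: G0=G0&G2=0&1=0 G1=G1|G3=1|1=1 G2=NOT G2=NOT 1=0 G3=G2|G3=1|1=1 G4=NOT G2=NOT 1=0 -> 01010
Step 4: G0=G0&G2=0&0=0 G1=G1|G3=1|1=1 G2=NOT G2=NOT 0=1 G3=G2|G3=0|1=1 G4=NOT G2=NOT 0=1 -> 01111
State from step 4 equals state from step 2 -> cycle length 2

Answer: 2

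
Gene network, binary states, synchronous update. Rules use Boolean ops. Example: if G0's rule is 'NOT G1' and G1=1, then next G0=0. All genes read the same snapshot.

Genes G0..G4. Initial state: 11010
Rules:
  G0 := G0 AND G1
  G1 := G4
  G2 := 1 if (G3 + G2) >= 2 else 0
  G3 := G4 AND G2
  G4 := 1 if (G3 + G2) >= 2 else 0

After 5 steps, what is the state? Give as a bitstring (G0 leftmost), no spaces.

Step 1: G0=G0&G1=1&1=1 G1=G4=0 G2=(1+0>=2)=0 G3=G4&G2=0&0=0 G4=(1+0>=2)=0 -> 10000
Step 2: G0=G0&G1=1&0=0 G1=G4=0 G2=(0+0>=2)=0 G3=G4&G2=0&0=0 G4=(0+0>=2)=0 -> 00000
Step 3: G0=G0&G1=0&0=0 G1=G4=0 G2=(0+0>=2)=0 G3=G4&G2=0&0=0 G4=(0+0>=2)=0 -> 00000
Step 4: G0=G0&G1=0&0=0 G1=G4=0 G2=(0+0>=2)=0 G3=G4&G2=0&0=0 G4=(0+0>=2)=0 -> 00000
Step 5: G0=G0&G1=0&0=0 G1=G4=0 G2=(0+0>=2)=0 G3=G4&G2=0&0=0 G4=(0+0>=2)=0 -> 00000

00000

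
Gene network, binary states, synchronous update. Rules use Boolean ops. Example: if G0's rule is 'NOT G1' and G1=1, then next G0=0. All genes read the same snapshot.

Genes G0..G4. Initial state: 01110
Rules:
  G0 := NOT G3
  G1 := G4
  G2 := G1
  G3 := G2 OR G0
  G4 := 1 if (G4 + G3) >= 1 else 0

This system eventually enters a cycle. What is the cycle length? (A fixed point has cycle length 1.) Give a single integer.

Step 0: 01110
Step 1: G0=NOT G3=NOT 1=0 G1=G4=0 G2=G1=1 G3=G2|G0=1|0=1 G4=(0+1>=1)=1 -> 00111
Step 2: G0=NOT G3=NOT 1=0 G1=G4=1 G2=G1=0 G3=G2|G0=1|0=1 G4=(1+1>=1)=1 -> 01011
Step 3: G0=NOT G3=NOT 1=0 G1=G4=1 G2=G1=1 G3=G2|G0=0|0=0 G4=(1+1>=1)=1 -> 01101
Step 4: G0=NOT G3=NOT 0=1 G1=G4=1 G2=G1=1 G3=G2|G0=1|0=1 G4=(1+0>=1)=1 -> 11111
Step 5: G0=NOT G3=NOT 1=0 G1=G4=1 G2=G1=1 G3=G2|G0=1|1=1 G4=(1+1>=1)=1 -> 01111
Step 6: G0=NOT G3=NOT 1=0 G1=G4=1 G2=G1=1 G3=G2|G0=1|0=1 G4=(1+1>=1)=1 -> 01111
State from step 6 equals state from step 5 -> cycle length 1

Answer: 1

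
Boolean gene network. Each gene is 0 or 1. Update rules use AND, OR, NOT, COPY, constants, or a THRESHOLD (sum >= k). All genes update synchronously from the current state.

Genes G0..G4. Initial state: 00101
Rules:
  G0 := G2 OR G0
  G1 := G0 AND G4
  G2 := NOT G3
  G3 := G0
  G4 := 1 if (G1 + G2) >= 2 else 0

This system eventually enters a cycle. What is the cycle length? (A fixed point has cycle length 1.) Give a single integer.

Step 0: 00101
Step 1: G0=G2|G0=1|0=1 G1=G0&G4=0&1=0 G2=NOT G3=NOT 0=1 G3=G0=0 G4=(0+1>=2)=0 -> 10100
Step 2: G0=G2|G0=1|1=1 G1=G0&G4=1&0=0 G2=NOT G3=NOT 0=1 G3=G0=1 G4=(0+1>=2)=0 -> 10110
Step 3: G0=G2|G0=1|1=1 G1=G0&G4=1&0=0 G2=NOT G3=NOT 1=0 G3=G0=1 G4=(0+1>=2)=0 -> 10010
Step 4: G0=G2|G0=0|1=1 G1=G0&G4=1&0=0 G2=NOT G3=NOT 1=0 G3=G0=1 G4=(0+0>=2)=0 -> 10010
State from step 4 equals state from step 3 -> cycle length 1

Answer: 1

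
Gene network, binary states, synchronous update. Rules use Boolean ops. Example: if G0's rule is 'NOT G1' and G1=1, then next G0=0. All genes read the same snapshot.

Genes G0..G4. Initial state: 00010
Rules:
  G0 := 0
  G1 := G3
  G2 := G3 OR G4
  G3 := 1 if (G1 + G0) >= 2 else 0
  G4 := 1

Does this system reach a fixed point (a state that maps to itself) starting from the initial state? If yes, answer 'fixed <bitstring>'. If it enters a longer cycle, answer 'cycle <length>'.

Answer: fixed 00101

Derivation:
Step 0: 00010
Step 1: G0=0(const) G1=G3=1 G2=G3|G4=1|0=1 G3=(0+0>=2)=0 G4=1(const) -> 01101
Step 2: G0=0(const) G1=G3=0 G2=G3|G4=0|1=1 G3=(1+0>=2)=0 G4=1(const) -> 00101
Step 3: G0=0(const) G1=G3=0 G2=G3|G4=0|1=1 G3=(0+0>=2)=0 G4=1(const) -> 00101
Fixed point reached at step 2: 00101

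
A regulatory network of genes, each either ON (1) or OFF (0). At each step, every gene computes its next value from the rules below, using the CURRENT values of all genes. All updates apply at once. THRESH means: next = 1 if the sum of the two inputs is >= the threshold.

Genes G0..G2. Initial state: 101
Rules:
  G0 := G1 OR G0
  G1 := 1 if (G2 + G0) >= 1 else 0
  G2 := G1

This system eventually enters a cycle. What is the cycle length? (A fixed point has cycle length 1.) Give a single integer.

Answer: 1

Derivation:
Step 0: 101
Step 1: G0=G1|G0=0|1=1 G1=(1+1>=1)=1 G2=G1=0 -> 110
Step 2: G0=G1|G0=1|1=1 G1=(0+1>=1)=1 G2=G1=1 -> 111
Step 3: G0=G1|G0=1|1=1 G1=(1+1>=1)=1 G2=G1=1 -> 111
State from step 3 equals state from step 2 -> cycle length 1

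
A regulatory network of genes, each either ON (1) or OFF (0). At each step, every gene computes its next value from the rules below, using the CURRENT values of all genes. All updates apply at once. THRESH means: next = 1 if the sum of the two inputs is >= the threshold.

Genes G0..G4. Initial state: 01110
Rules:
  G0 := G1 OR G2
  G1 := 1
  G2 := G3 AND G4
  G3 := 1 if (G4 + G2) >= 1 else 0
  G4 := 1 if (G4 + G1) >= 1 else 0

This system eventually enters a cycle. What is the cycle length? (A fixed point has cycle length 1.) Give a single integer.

Answer: 1

Derivation:
Step 0: 01110
Step 1: G0=G1|G2=1|1=1 G1=1(const) G2=G3&G4=1&0=0 G3=(0+1>=1)=1 G4=(0+1>=1)=1 -> 11011
Step 2: G0=G1|G2=1|0=1 G1=1(const) G2=G3&G4=1&1=1 G3=(1+0>=1)=1 G4=(1+1>=1)=1 -> 11111
Step 3: G0=G1|G2=1|1=1 G1=1(const) G2=G3&G4=1&1=1 G3=(1+1>=1)=1 G4=(1+1>=1)=1 -> 11111
State from step 3 equals state from step 2 -> cycle length 1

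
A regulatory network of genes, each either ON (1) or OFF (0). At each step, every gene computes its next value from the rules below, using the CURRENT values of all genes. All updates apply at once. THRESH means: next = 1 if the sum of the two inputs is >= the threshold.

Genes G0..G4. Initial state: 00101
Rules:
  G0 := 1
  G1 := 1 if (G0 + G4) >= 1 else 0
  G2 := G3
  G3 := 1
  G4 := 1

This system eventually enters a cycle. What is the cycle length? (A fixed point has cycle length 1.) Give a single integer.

Step 0: 00101
Step 1: G0=1(const) G1=(0+1>=1)=1 G2=G3=0 G3=1(const) G4=1(const) -> 11011
Step 2: G0=1(const) G1=(1+1>=1)=1 G2=G3=1 G3=1(const) G4=1(const) -> 11111
Step 3: G0=1(const) G1=(1+1>=1)=1 G2=G3=1 G3=1(const) G4=1(const) -> 11111
State from step 3 equals state from step 2 -> cycle length 1

Answer: 1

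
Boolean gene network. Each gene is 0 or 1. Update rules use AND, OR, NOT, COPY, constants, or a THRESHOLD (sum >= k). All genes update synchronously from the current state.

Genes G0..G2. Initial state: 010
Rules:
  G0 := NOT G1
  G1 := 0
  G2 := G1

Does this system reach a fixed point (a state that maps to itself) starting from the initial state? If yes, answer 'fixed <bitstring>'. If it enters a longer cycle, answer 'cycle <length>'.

Step 0: 010
Step 1: G0=NOT G1=NOT 1=0 G1=0(const) G2=G1=1 -> 001
Step 2: G0=NOT G1=NOT 0=1 G1=0(const) G2=G1=0 -> 100
Step 3: G0=NOT G1=NOT 0=1 G1=0(const) G2=G1=0 -> 100
Fixed point reached at step 2: 100

Answer: fixed 100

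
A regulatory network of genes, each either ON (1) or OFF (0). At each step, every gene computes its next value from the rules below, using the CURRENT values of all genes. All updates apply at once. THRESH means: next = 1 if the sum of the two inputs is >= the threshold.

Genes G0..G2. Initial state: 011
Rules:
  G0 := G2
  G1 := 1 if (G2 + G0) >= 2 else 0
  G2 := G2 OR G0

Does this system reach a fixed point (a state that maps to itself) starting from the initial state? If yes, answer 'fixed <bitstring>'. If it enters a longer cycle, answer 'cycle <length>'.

Step 0: 011
Step 1: G0=G2=1 G1=(1+0>=2)=0 G2=G2|G0=1|0=1 -> 101
Step 2: G0=G2=1 G1=(1+1>=2)=1 G2=G2|G0=1|1=1 -> 111
Step 3: G0=G2=1 G1=(1+1>=2)=1 G2=G2|G0=1|1=1 -> 111
Fixed point reached at step 2: 111

Answer: fixed 111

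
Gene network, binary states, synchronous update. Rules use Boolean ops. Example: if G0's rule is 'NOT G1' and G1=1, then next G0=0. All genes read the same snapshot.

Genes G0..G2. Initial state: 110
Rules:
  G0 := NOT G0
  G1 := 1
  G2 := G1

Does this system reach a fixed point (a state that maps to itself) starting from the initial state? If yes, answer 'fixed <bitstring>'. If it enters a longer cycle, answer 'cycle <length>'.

Answer: cycle 2

Derivation:
Step 0: 110
Step 1: G0=NOT G0=NOT 1=0 G1=1(const) G2=G1=1 -> 011
Step 2: G0=NOT G0=NOT 0=1 G1=1(const) G2=G1=1 -> 111
Step 3: G0=NOT G0=NOT 1=0 G1=1(const) G2=G1=1 -> 011
Cycle of length 2 starting at step 1 -> no fixed point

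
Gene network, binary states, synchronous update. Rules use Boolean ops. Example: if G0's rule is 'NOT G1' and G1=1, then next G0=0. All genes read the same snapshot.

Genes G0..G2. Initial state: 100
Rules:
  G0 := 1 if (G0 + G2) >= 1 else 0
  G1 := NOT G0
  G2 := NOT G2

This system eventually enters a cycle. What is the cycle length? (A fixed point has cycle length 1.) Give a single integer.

Step 0: 100
Step 1: G0=(1+0>=1)=1 G1=NOT G0=NOT 1=0 G2=NOT G2=NOT 0=1 -> 101
Step 2: G0=(1+1>=1)=1 G1=NOT G0=NOT 1=0 G2=NOT G2=NOT 1=0 -> 100
State from step 2 equals state from step 0 -> cycle length 2

Answer: 2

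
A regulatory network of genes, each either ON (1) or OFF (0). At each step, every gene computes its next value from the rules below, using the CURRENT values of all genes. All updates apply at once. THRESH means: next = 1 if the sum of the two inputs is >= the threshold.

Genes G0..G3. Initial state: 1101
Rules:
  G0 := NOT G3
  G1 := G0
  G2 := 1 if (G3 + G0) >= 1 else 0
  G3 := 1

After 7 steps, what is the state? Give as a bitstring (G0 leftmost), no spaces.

Step 1: G0=NOT G3=NOT 1=0 G1=G0=1 G2=(1+1>=1)=1 G3=1(const) -> 0111
Step 2: G0=NOT G3=NOT 1=0 G1=G0=0 G2=(1+0>=1)=1 G3=1(const) -> 0011
Step 3: G0=NOT G3=NOT 1=0 G1=G0=0 G2=(1+0>=1)=1 G3=1(const) -> 0011
Step 4: G0=NOT G3=NOT 1=0 G1=G0=0 G2=(1+0>=1)=1 G3=1(const) -> 0011
Step 5: G0=NOT G3=NOT 1=0 G1=G0=0 G2=(1+0>=1)=1 G3=1(const) -> 0011
Step 6: G0=NOT G3=NOT 1=0 G1=G0=0 G2=(1+0>=1)=1 G3=1(const) -> 0011
Step 7: G0=NOT G3=NOT 1=0 G1=G0=0 G2=(1+0>=1)=1 G3=1(const) -> 0011

0011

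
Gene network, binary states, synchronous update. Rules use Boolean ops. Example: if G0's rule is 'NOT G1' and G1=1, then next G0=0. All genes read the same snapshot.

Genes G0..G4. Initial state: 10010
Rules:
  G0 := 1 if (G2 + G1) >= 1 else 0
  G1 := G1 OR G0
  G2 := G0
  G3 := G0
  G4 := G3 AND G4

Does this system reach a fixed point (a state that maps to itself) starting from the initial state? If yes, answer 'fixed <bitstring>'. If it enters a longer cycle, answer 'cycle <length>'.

Answer: fixed 11110

Derivation:
Step 0: 10010
Step 1: G0=(0+0>=1)=0 G1=G1|G0=0|1=1 G2=G0=1 G3=G0=1 G4=G3&G4=1&0=0 -> 01110
Step 2: G0=(1+1>=1)=1 G1=G1|G0=1|0=1 G2=G0=0 G3=G0=0 G4=G3&G4=1&0=0 -> 11000
Step 3: G0=(0+1>=1)=1 G1=G1|G0=1|1=1 G2=G0=1 G3=G0=1 G4=G3&G4=0&0=0 -> 11110
Step 4: G0=(1+1>=1)=1 G1=G1|G0=1|1=1 G2=G0=1 G3=G0=1 G4=G3&G4=1&0=0 -> 11110
Fixed point reached at step 3: 11110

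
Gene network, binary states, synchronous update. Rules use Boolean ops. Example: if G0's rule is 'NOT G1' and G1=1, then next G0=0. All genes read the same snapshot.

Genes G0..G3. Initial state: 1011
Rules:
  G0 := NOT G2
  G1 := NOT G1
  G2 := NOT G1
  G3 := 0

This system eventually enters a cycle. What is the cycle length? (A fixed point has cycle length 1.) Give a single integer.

Answer: 2

Derivation:
Step 0: 1011
Step 1: G0=NOT G2=NOT 1=0 G1=NOT G1=NOT 0=1 G2=NOT G1=NOT 0=1 G3=0(const) -> 0110
Step 2: G0=NOT G2=NOT 1=0 G1=NOT G1=NOT 1=0 G2=NOT G1=NOT 1=0 G3=0(const) -> 0000
Step 3: G0=NOT G2=NOT 0=1 G1=NOT G1=NOT 0=1 G2=NOT G1=NOT 0=1 G3=0(const) -> 1110
Step 4: G0=NOT G2=NOT 1=0 G1=NOT G1=NOT 1=0 G2=NOT G1=NOT 1=0 G3=0(const) -> 0000
State from step 4 equals state from step 2 -> cycle length 2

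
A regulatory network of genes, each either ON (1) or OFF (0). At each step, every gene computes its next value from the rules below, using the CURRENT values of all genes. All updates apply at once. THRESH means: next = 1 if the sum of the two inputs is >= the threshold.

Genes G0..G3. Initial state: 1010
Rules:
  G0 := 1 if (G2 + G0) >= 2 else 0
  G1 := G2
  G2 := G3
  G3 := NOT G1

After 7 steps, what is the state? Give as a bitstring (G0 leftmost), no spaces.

Step 1: G0=(1+1>=2)=1 G1=G2=1 G2=G3=0 G3=NOT G1=NOT 0=1 -> 1101
Step 2: G0=(0+1>=2)=0 G1=G2=0 G2=G3=1 G3=NOT G1=NOT 1=0 -> 0010
Step 3: G0=(1+0>=2)=0 G1=G2=1 G2=G3=0 G3=NOT G1=NOT 0=1 -> 0101
Step 4: G0=(0+0>=2)=0 G1=G2=0 G2=G3=1 G3=NOT G1=NOT 1=0 -> 0010
Step 5: G0=(1+0>=2)=0 G1=G2=1 G2=G3=0 G3=NOT G1=NOT 0=1 -> 0101
Step 6: G0=(0+0>=2)=0 G1=G2=0 G2=G3=1 G3=NOT G1=NOT 1=0 -> 0010
Step 7: G0=(1+0>=2)=0 G1=G2=1 G2=G3=0 G3=NOT G1=NOT 0=1 -> 0101

0101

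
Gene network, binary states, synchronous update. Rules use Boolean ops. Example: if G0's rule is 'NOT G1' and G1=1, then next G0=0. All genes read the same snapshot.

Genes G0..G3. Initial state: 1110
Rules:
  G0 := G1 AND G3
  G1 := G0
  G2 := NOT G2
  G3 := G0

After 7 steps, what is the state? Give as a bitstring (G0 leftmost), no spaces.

Step 1: G0=G1&G3=1&0=0 G1=G0=1 G2=NOT G2=NOT 1=0 G3=G0=1 -> 0101
Step 2: G0=G1&G3=1&1=1 G1=G0=0 G2=NOT G2=NOT 0=1 G3=G0=0 -> 1010
Step 3: G0=G1&G3=0&0=0 G1=G0=1 G2=NOT G2=NOT 1=0 G3=G0=1 -> 0101
Step 4: G0=G1&G3=1&1=1 G1=G0=0 G2=NOT G2=NOT 0=1 G3=G0=0 -> 1010
Step 5: G0=G1&G3=0&0=0 G1=G0=1 G2=NOT G2=NOT 1=0 G3=G0=1 -> 0101
Step 6: G0=G1&G3=1&1=1 G1=G0=0 G2=NOT G2=NOT 0=1 G3=G0=0 -> 1010
Step 7: G0=G1&G3=0&0=0 G1=G0=1 G2=NOT G2=NOT 1=0 G3=G0=1 -> 0101

0101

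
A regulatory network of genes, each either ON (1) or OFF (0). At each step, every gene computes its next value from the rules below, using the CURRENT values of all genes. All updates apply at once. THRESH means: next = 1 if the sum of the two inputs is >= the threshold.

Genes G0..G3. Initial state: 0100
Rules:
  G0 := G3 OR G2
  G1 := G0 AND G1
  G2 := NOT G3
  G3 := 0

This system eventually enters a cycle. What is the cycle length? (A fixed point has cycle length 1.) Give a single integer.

Step 0: 0100
Step 1: G0=G3|G2=0|0=0 G1=G0&G1=0&1=0 G2=NOT G3=NOT 0=1 G3=0(const) -> 0010
Step 2: G0=G3|G2=0|1=1 G1=G0&G1=0&0=0 G2=NOT G3=NOT 0=1 G3=0(const) -> 1010
Step 3: G0=G3|G2=0|1=1 G1=G0&G1=1&0=0 G2=NOT G3=NOT 0=1 G3=0(const) -> 1010
State from step 3 equals state from step 2 -> cycle length 1

Answer: 1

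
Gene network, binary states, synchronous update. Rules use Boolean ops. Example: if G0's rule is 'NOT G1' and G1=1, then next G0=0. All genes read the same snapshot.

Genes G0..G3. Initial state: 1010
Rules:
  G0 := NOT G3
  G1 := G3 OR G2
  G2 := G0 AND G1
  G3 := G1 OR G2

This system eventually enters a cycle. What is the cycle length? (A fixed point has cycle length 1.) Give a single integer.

Step 0: 1010
Step 1: G0=NOT G3=NOT 0=1 G1=G3|G2=0|1=1 G2=G0&G1=1&0=0 G3=G1|G2=0|1=1 -> 1101
Step 2: G0=NOT G3=NOT 1=0 G1=G3|G2=1|0=1 G2=G0&G1=1&1=1 G3=G1|G2=1|0=1 -> 0111
Step 3: G0=NOT G3=NOT 1=0 G1=G3|G2=1|1=1 G2=G0&G1=0&1=0 G3=G1|G2=1|1=1 -> 0101
Step 4: G0=NOT G3=NOT 1=0 G1=G3|G2=1|0=1 G2=G0&G1=0&1=0 G3=G1|G2=1|0=1 -> 0101
State from step 4 equals state from step 3 -> cycle length 1

Answer: 1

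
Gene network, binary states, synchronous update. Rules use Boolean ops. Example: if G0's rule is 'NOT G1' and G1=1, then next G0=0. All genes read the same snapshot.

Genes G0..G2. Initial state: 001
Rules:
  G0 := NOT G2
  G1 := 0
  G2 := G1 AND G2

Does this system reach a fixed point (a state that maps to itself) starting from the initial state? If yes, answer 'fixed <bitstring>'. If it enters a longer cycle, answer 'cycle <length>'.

Answer: fixed 100

Derivation:
Step 0: 001
Step 1: G0=NOT G2=NOT 1=0 G1=0(const) G2=G1&G2=0&1=0 -> 000
Step 2: G0=NOT G2=NOT 0=1 G1=0(const) G2=G1&G2=0&0=0 -> 100
Step 3: G0=NOT G2=NOT 0=1 G1=0(const) G2=G1&G2=0&0=0 -> 100
Fixed point reached at step 2: 100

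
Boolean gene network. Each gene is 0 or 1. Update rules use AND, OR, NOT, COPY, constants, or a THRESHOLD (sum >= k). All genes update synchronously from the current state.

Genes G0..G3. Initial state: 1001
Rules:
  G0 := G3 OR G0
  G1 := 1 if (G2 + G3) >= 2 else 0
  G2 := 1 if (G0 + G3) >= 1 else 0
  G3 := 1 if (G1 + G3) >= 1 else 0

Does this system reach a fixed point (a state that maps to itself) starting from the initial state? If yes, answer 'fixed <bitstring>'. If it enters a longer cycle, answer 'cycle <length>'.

Step 0: 1001
Step 1: G0=G3|G0=1|1=1 G1=(0+1>=2)=0 G2=(1+1>=1)=1 G3=(0+1>=1)=1 -> 1011
Step 2: G0=G3|G0=1|1=1 G1=(1+1>=2)=1 G2=(1+1>=1)=1 G3=(0+1>=1)=1 -> 1111
Step 3: G0=G3|G0=1|1=1 G1=(1+1>=2)=1 G2=(1+1>=1)=1 G3=(1+1>=1)=1 -> 1111
Fixed point reached at step 2: 1111

Answer: fixed 1111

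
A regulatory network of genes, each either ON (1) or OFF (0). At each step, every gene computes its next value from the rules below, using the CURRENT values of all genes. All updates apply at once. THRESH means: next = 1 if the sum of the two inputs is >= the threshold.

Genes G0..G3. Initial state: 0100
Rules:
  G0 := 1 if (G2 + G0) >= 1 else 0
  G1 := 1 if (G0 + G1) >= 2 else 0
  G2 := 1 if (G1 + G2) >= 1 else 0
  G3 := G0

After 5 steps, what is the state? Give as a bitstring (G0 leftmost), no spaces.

Step 1: G0=(0+0>=1)=0 G1=(0+1>=2)=0 G2=(1+0>=1)=1 G3=G0=0 -> 0010
Step 2: G0=(1+0>=1)=1 G1=(0+0>=2)=0 G2=(0+1>=1)=1 G3=G0=0 -> 1010
Step 3: G0=(1+1>=1)=1 G1=(1+0>=2)=0 G2=(0+1>=1)=1 G3=G0=1 -> 1011
Step 4: G0=(1+1>=1)=1 G1=(1+0>=2)=0 G2=(0+1>=1)=1 G3=G0=1 -> 1011
Step 5: G0=(1+1>=1)=1 G1=(1+0>=2)=0 G2=(0+1>=1)=1 G3=G0=1 -> 1011

1011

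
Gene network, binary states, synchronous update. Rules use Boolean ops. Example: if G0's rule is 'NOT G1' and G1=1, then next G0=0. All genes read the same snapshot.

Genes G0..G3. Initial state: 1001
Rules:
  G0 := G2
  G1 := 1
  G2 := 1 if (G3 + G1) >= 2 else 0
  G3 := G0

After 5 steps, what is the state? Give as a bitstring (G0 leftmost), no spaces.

Step 1: G0=G2=0 G1=1(const) G2=(1+0>=2)=0 G3=G0=1 -> 0101
Step 2: G0=G2=0 G1=1(const) G2=(1+1>=2)=1 G3=G0=0 -> 0110
Step 3: G0=G2=1 G1=1(const) G2=(0+1>=2)=0 G3=G0=0 -> 1100
Step 4: G0=G2=0 G1=1(const) G2=(0+1>=2)=0 G3=G0=1 -> 0101
Step 5: G0=G2=0 G1=1(const) G2=(1+1>=2)=1 G3=G0=0 -> 0110

0110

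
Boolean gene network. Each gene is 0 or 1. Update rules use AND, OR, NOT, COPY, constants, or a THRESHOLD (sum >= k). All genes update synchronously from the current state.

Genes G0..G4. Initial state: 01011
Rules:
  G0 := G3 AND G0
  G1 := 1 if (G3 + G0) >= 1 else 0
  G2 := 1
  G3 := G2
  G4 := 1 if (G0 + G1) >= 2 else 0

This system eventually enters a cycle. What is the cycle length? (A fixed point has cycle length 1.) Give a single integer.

Answer: 1

Derivation:
Step 0: 01011
Step 1: G0=G3&G0=1&0=0 G1=(1+0>=1)=1 G2=1(const) G3=G2=0 G4=(0+1>=2)=0 -> 01100
Step 2: G0=G3&G0=0&0=0 G1=(0+0>=1)=0 G2=1(const) G3=G2=1 G4=(0+1>=2)=0 -> 00110
Step 3: G0=G3&G0=1&0=0 G1=(1+0>=1)=1 G2=1(const) G3=G2=1 G4=(0+0>=2)=0 -> 01110
Step 4: G0=G3&G0=1&0=0 G1=(1+0>=1)=1 G2=1(const) G3=G2=1 G4=(0+1>=2)=0 -> 01110
State from step 4 equals state from step 3 -> cycle length 1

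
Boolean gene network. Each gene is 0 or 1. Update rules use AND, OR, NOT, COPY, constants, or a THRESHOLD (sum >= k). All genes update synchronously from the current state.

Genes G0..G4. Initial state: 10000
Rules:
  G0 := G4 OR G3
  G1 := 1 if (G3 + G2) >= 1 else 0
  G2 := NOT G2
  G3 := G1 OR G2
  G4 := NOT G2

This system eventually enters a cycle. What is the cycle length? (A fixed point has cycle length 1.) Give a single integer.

Answer: 2

Derivation:
Step 0: 10000
Step 1: G0=G4|G3=0|0=0 G1=(0+0>=1)=0 G2=NOT G2=NOT 0=1 G3=G1|G2=0|0=0 G4=NOT G2=NOT 0=1 -> 00101
Step 2: G0=G4|G3=1|0=1 G1=(0+1>=1)=1 G2=NOT G2=NOT 1=0 G3=G1|G2=0|1=1 G4=NOT G2=NOT 1=0 -> 11010
Step 3: G0=G4|G3=0|1=1 G1=(1+0>=1)=1 G2=NOT G2=NOT 0=1 G3=G1|G2=1|0=1 G4=NOT G2=NOT 0=1 -> 11111
Step 4: G0=G4|G3=1|1=1 G1=(1+1>=1)=1 G2=NOT G2=NOT 1=0 G3=G1|G2=1|1=1 G4=NOT G2=NOT 1=0 -> 11010
State from step 4 equals state from step 2 -> cycle length 2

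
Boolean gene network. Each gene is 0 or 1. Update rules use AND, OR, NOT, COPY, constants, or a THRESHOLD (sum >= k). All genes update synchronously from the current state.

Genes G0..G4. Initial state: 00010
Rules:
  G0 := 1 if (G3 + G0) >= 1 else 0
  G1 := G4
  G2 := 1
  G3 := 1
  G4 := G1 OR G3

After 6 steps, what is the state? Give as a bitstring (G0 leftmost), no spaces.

Step 1: G0=(1+0>=1)=1 G1=G4=0 G2=1(const) G3=1(const) G4=G1|G3=0|1=1 -> 10111
Step 2: G0=(1+1>=1)=1 G1=G4=1 G2=1(const) G3=1(const) G4=G1|G3=0|1=1 -> 11111
Step 3: G0=(1+1>=1)=1 G1=G4=1 G2=1(const) G3=1(const) G4=G1|G3=1|1=1 -> 11111
Step 4: G0=(1+1>=1)=1 G1=G4=1 G2=1(const) G3=1(const) G4=G1|G3=1|1=1 -> 11111
Step 5: G0=(1+1>=1)=1 G1=G4=1 G2=1(const) G3=1(const) G4=G1|G3=1|1=1 -> 11111
Step 6: G0=(1+1>=1)=1 G1=G4=1 G2=1(const) G3=1(const) G4=G1|G3=1|1=1 -> 11111

11111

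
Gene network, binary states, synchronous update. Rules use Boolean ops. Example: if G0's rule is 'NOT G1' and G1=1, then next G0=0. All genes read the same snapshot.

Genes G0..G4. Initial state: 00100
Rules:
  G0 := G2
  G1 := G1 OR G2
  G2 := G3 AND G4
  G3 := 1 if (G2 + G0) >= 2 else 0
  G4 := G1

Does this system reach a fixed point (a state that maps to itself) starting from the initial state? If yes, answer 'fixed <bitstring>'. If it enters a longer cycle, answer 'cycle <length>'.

Step 0: 00100
Step 1: G0=G2=1 G1=G1|G2=0|1=1 G2=G3&G4=0&0=0 G3=(1+0>=2)=0 G4=G1=0 -> 11000
Step 2: G0=G2=0 G1=G1|G2=1|0=1 G2=G3&G4=0&0=0 G3=(0+1>=2)=0 G4=G1=1 -> 01001
Step 3: G0=G2=0 G1=G1|G2=1|0=1 G2=G3&G4=0&1=0 G3=(0+0>=2)=0 G4=G1=1 -> 01001
Fixed point reached at step 2: 01001

Answer: fixed 01001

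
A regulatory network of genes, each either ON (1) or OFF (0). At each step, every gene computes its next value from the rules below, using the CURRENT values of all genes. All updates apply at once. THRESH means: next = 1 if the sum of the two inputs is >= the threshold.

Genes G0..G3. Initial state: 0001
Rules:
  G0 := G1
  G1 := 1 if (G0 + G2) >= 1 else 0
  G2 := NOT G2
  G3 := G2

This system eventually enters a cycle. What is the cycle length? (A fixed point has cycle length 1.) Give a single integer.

Step 0: 0001
Step 1: G0=G1=0 G1=(0+0>=1)=0 G2=NOT G2=NOT 0=1 G3=G2=0 -> 0010
Step 2: G0=G1=0 G1=(0+1>=1)=1 G2=NOT G2=NOT 1=0 G3=G2=1 -> 0101
Step 3: G0=G1=1 G1=(0+0>=1)=0 G2=NOT G2=NOT 0=1 G3=G2=0 -> 1010
Step 4: G0=G1=0 G1=(1+1>=1)=1 G2=NOT G2=NOT 1=0 G3=G2=1 -> 0101
State from step 4 equals state from step 2 -> cycle length 2

Answer: 2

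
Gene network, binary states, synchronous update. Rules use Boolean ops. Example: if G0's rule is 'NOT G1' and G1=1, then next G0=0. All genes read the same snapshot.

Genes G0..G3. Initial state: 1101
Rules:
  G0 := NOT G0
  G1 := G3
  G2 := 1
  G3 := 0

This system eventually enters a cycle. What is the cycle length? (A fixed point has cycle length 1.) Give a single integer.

Step 0: 1101
Step 1: G0=NOT G0=NOT 1=0 G1=G3=1 G2=1(const) G3=0(const) -> 0110
Step 2: G0=NOT G0=NOT 0=1 G1=G3=0 G2=1(const) G3=0(const) -> 1010
Step 3: G0=NOT G0=NOT 1=0 G1=G3=0 G2=1(const) G3=0(const) -> 0010
Step 4: G0=NOT G0=NOT 0=1 G1=G3=0 G2=1(const) G3=0(const) -> 1010
State from step 4 equals state from step 2 -> cycle length 2

Answer: 2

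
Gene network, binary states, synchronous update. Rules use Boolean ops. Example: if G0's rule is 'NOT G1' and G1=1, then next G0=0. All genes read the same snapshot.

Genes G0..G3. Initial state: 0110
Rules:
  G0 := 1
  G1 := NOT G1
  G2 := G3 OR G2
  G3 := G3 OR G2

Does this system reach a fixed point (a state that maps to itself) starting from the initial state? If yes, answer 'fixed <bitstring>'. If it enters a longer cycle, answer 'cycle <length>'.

Answer: cycle 2

Derivation:
Step 0: 0110
Step 1: G0=1(const) G1=NOT G1=NOT 1=0 G2=G3|G2=0|1=1 G3=G3|G2=0|1=1 -> 1011
Step 2: G0=1(const) G1=NOT G1=NOT 0=1 G2=G3|G2=1|1=1 G3=G3|G2=1|1=1 -> 1111
Step 3: G0=1(const) G1=NOT G1=NOT 1=0 G2=G3|G2=1|1=1 G3=G3|G2=1|1=1 -> 1011
Cycle of length 2 starting at step 1 -> no fixed point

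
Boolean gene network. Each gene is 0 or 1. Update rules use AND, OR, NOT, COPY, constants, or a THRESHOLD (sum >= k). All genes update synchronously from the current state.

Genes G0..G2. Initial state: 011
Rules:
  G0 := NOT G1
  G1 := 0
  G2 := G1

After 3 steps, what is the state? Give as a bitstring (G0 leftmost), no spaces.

Step 1: G0=NOT G1=NOT 1=0 G1=0(const) G2=G1=1 -> 001
Step 2: G0=NOT G1=NOT 0=1 G1=0(const) G2=G1=0 -> 100
Step 3: G0=NOT G1=NOT 0=1 G1=0(const) G2=G1=0 -> 100

100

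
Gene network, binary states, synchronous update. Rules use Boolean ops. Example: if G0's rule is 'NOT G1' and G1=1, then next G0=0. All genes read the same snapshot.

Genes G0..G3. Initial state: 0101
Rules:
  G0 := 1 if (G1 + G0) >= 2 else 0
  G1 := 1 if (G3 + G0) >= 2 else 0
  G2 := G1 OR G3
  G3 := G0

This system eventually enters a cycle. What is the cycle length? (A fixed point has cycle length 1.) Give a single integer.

Answer: 1

Derivation:
Step 0: 0101
Step 1: G0=(1+0>=2)=0 G1=(1+0>=2)=0 G2=G1|G3=1|1=1 G3=G0=0 -> 0010
Step 2: G0=(0+0>=2)=0 G1=(0+0>=2)=0 G2=G1|G3=0|0=0 G3=G0=0 -> 0000
Step 3: G0=(0+0>=2)=0 G1=(0+0>=2)=0 G2=G1|G3=0|0=0 G3=G0=0 -> 0000
State from step 3 equals state from step 2 -> cycle length 1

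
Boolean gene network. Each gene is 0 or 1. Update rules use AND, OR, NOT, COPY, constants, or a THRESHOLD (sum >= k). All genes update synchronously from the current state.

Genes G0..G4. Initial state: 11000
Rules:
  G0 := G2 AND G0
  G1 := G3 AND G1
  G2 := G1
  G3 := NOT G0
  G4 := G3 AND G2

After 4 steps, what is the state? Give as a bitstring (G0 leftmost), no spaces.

Step 1: G0=G2&G0=0&1=0 G1=G3&G1=0&1=0 G2=G1=1 G3=NOT G0=NOT 1=0 G4=G3&G2=0&0=0 -> 00100
Step 2: G0=G2&G0=1&0=0 G1=G3&G1=0&0=0 G2=G1=0 G3=NOT G0=NOT 0=1 G4=G3&G2=0&1=0 -> 00010
Step 3: G0=G2&G0=0&0=0 G1=G3&G1=1&0=0 G2=G1=0 G3=NOT G0=NOT 0=1 G4=G3&G2=1&0=0 -> 00010
Step 4: G0=G2&G0=0&0=0 G1=G3&G1=1&0=0 G2=G1=0 G3=NOT G0=NOT 0=1 G4=G3&G2=1&0=0 -> 00010

00010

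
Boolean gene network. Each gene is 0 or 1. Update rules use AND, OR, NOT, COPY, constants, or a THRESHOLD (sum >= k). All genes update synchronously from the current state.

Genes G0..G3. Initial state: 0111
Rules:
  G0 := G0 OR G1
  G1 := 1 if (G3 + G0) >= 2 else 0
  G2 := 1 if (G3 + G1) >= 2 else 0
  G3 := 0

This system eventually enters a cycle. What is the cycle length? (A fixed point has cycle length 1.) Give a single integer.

Answer: 1

Derivation:
Step 0: 0111
Step 1: G0=G0|G1=0|1=1 G1=(1+0>=2)=0 G2=(1+1>=2)=1 G3=0(const) -> 1010
Step 2: G0=G0|G1=1|0=1 G1=(0+1>=2)=0 G2=(0+0>=2)=0 G3=0(const) -> 1000
Step 3: G0=G0|G1=1|0=1 G1=(0+1>=2)=0 G2=(0+0>=2)=0 G3=0(const) -> 1000
State from step 3 equals state from step 2 -> cycle length 1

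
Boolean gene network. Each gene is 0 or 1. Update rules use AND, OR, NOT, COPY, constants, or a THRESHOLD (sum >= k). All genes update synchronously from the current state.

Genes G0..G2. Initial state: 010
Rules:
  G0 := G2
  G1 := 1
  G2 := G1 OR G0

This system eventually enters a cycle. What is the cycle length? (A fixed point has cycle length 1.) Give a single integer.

Answer: 1

Derivation:
Step 0: 010
Step 1: G0=G2=0 G1=1(const) G2=G1|G0=1|0=1 -> 011
Step 2: G0=G2=1 G1=1(const) G2=G1|G0=1|0=1 -> 111
Step 3: G0=G2=1 G1=1(const) G2=G1|G0=1|1=1 -> 111
State from step 3 equals state from step 2 -> cycle length 1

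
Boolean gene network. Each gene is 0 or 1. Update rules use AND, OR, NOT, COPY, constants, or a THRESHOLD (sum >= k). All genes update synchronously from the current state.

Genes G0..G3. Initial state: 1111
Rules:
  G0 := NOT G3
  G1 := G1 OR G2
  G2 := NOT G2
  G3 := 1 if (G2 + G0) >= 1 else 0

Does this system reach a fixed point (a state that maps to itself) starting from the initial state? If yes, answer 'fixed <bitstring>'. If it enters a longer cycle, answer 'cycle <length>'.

Step 0: 1111
Step 1: G0=NOT G3=NOT 1=0 G1=G1|G2=1|1=1 G2=NOT G2=NOT 1=0 G3=(1+1>=1)=1 -> 0101
Step 2: G0=NOT G3=NOT 1=0 G1=G1|G2=1|0=1 G2=NOT G2=NOT 0=1 G3=(0+0>=1)=0 -> 0110
Step 3: G0=NOT G3=NOT 0=1 G1=G1|G2=1|1=1 G2=NOT G2=NOT 1=0 G3=(1+0>=1)=1 -> 1101
Step 4: G0=NOT G3=NOT 1=0 G1=G1|G2=1|0=1 G2=NOT G2=NOT 0=1 G3=(0+1>=1)=1 -> 0111
Step 5: G0=NOT G3=NOT 1=0 G1=G1|G2=1|1=1 G2=NOT G2=NOT 1=0 G3=(1+0>=1)=1 -> 0101
Cycle of length 4 starting at step 1 -> no fixed point

Answer: cycle 4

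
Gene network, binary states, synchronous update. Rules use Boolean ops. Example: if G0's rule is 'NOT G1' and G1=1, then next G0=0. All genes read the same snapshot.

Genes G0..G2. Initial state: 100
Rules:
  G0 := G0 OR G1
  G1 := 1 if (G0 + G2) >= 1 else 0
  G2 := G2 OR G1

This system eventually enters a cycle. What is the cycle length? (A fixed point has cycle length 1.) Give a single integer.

Step 0: 100
Step 1: G0=G0|G1=1|0=1 G1=(1+0>=1)=1 G2=G2|G1=0|0=0 -> 110
Step 2: G0=G0|G1=1|1=1 G1=(1+0>=1)=1 G2=G2|G1=0|1=1 -> 111
Step 3: G0=G0|G1=1|1=1 G1=(1+1>=1)=1 G2=G2|G1=1|1=1 -> 111
State from step 3 equals state from step 2 -> cycle length 1

Answer: 1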